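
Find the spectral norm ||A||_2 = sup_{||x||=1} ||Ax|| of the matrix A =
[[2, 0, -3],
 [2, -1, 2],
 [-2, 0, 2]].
||A||_2 ≈ 4.5843 (= sqrt(largest eigenvalue of A^T A))

||A||_2 = sigma_max(A) = sqrt(lambda_max(A^T A)). Form the symmetric matrix M = A^T A =
[[12, -2, -6],
 [-2, 1, -2],
 [-6, -2, 17]].
Its characteristic polynomial (trace, sum of principal 2x2 minors, determinant of M give the coefficients) is
  p(λ) = det(λ I - M) = λ^3 - 30λ^2 + 189λ - 4.
No integer candidate from the rational root theorem (±divisors of 4) is a root, so the roots are irrational. The cubic discriminant is Δ = 5119632 > 0, so there are three distinct real roots. p(0) = -4 and p(1) = 156 have opposite signs, so a root lies in (0, 1); Newton's method refines it to λ ≈ 0.0212. p(8) = 100 and p(9) = -4 have opposite signs, so a root lies in (8, 9); Newton's method refines it to λ ≈ 8.9629. p(21) = -4 and p(22) = 282 have opposite signs, so a root lies in (21, 22); Newton's method refines it to λ ≈ 21.0158. Check (Vieta): the three roots sum to 30, matching tr M = 30.
So the eigenvalues of A^T A are ≈ 0.0212, 8.9629, 21.0158 (all ≥ 0, as they must be for A^T A). The largest is λ_max ≈ 21.0158, hence ||A||_2 = sqrt(λ_max) ≈ 4.5843.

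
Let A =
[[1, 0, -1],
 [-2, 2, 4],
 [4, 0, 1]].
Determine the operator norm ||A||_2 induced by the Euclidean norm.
||A||_2 ≈ 5.251 (= sqrt(largest eigenvalue of A^T A))

||A||_2 = sigma_max(A) = sqrt(lambda_max(A^T A)). Form the symmetric matrix M = A^T A =
[[21, -4, -5],
 [-4, 4, 8],
 [-5, 8, 18]].
Its characteristic polynomial (trace, sum of principal 2x2 minors, determinant of M give the coefficients) is
  p(λ) = det(λ I - M) = λ^3 - 43λ^2 + 429λ - 100.
No integer candidate from the rational root theorem (±divisors of 100) is a root, so the roots are irrational. The cubic discriminant is Δ = 25609253 > 0, so there are three distinct real roots. p(0) = -100 and p(1) = 287 have opposite signs, so a root lies in (0, 1); Newton's method refines it to λ ≈ 0.2388. p(15) = 35 and p(16) = -148 have opposite signs, so a root lies in (15, 16); Newton's method refines it to λ ≈ 15.1886. p(27) = -181 and p(28) = 152 have opposite signs, so a root lies in (27, 28); Newton's method refines it to λ ≈ 27.5726. Check (Vieta): the three roots sum to 43, matching tr M = 43.
So the eigenvalues of A^T A are ≈ 0.2388, 15.1886, 27.5726 (all ≥ 0, as they must be for A^T A). The largest is λ_max ≈ 27.5726, hence ||A||_2 = sqrt(λ_max) ≈ 5.251.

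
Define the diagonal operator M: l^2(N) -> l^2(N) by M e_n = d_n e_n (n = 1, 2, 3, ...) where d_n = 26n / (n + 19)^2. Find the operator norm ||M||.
||M|| = 13/38 (attained at n = 19)

For M diagonal, ||M|| = sup_n |d_n|. Treat f(x) = 26x / (x + 19)^2 for real x > 0. By the quotient rule, f'(x) = 26(19 - x)/(x + 19)^3, which is positive for x < 19 and negative for x > 19. So f has a unique maximum at x = 19, and since 19 is a positive integer, the supremum over n ≥ 1 is attained at n = 19: d_19 = 26·19/(19 + 19)^2 = 26·19/1444 = 13/38. Hence ||M|| = 13/38.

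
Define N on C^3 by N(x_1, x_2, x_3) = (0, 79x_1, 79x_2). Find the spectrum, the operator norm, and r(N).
sigma(N) = {0}; ||N|| = 79; r(N) = 0. (N is nilpotent with N^3 = 0.)

On C^3, N is a strictly lower-triangular matrix with 79 on the subdiagonal and zeros elsewhere, so its characteristic polynomial is lambda^3 and every eigenvalue is 0: sigma(N) = {0}. For the operator norm, N e_i = 79e_{i+1} for i = 1, ..., 2 and N e_3 = 0, so the singular values of N are 79 (with multiplicity 2) and 0; hence ||N|| = 79. The spectral radius r(N) = max|lambda| = 0. Note ||N|| > r(N) — characteristic of non-normal nilpotent operators. Indeed N^3 = 0.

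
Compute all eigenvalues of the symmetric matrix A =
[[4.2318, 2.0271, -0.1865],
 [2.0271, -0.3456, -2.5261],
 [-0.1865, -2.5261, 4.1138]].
sigma(A) ≈ {-2, 4, 6}

A is real symmetric, so its spectrum consists of real eigenvalues. Expanding the characteristic polynomial of the displayed matrix gives
  det(λ I - A) = p(λ) = λ^3 + (-8)λ^2 + (4)λ + (48.0025).
Solving p(λ) = 0 yields eigenvalues ≈ -2, 4, 6. (A is shown rounded to 4 decimals, so these recover the underlying integer eigenvalues to within that precision.)
Verification: the trace of A = 8 equals the sum of eigenvalues 8, and det(A) ≈ -48.0025 matches the eigenvalue product -48.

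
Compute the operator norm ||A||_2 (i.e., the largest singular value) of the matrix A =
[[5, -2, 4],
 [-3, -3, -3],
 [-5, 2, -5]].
||A||_2 ≈ 10.5277 (= sqrt(largest eigenvalue of A^T A))

||A||_2 = sigma_max(A) = sqrt(lambda_max(A^T A)). Form the symmetric matrix M = A^T A =
[[59, -11, 54],
 [-11, 17, -9],
 [54, -9, 50]].
Its characteristic polynomial (trace, sum of principal 2x2 minors, determinant of M give the coefficients) is
  p(λ) = det(λ I - M) = λ^3 - 126λ^2 + 1685λ - 441.
No integer candidate from the rational root theorem (±divisors of 441) is a root, so the roots are irrational. The cubic discriminant is Δ = 24090562129 > 0, so there are three distinct real roots. p(0) = -441 and p(1) = 1119 have opposite signs, so a root lies in (0, 1); Newton's method refines it to λ ≈ 0.267. p(14) = 1197 and p(15) = -141 have opposite signs, so a root lies in (14, 15); Newton's method refines it to λ ≈ 14.9001. p(110) = -8691 and p(111) = 1779 have opposite signs, so a root lies in (110, 111); Newton's method refines it to λ ≈ 110.8328. Check (Vieta): the three roots sum to 126, matching tr M = 126.
So the eigenvalues of A^T A are ≈ 0.267, 14.9001, 110.8328 (all ≥ 0, as they must be for A^T A). The largest is λ_max ≈ 110.8328, hence ||A||_2 = sqrt(λ_max) ≈ 10.5277.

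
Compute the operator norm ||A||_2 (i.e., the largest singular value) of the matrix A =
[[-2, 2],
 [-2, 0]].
||A||_2 = sqrt((12 + sqrt(80))/2) ≈ 3.2361 (= sqrt(largest eigenvalue of A^T A))

||A||_2 = sigma_max(A) = sqrt(lambda_max(A^T A)). Form the symmetric matrix M = A^T A =
[[8, -4],
 [-4, 4]].
Its characteristic polynomial (trace, determinant of M give the coefficients) is
  p(λ) = det(λ I - M) = λ^2 - 12λ + 16.
For λ^2 - 12λ + 16 the discriminant is 80. It is nonnegative but not a perfect square, so the roots are real and irrational: λ = (12 ± sqrt(80))/2 ≈ 10.4721, 1.5279.
So the eigenvalues of A^T A are ≈ 1.5279, 10.4721 (all ≥ 0, as they must be for A^T A). The largest is λ_max = (12 + sqrt(80))/2 ≈ 10.4721, hence ||A||_2 = sqrt(λ_max) = sqrt((12 + sqrt(80))/2) ≈ 3.2361.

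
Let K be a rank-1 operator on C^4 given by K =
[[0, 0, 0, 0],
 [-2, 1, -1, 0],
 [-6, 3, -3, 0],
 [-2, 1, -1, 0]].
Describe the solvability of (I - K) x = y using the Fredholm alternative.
(I - K) is invertible (det(I - K) = 3 ≠ 0), so for every y in C^4 the equation (I - K) x = y has a unique solution.

K has rank 1, so it is an outer product K = u v^T: every row of K is a multiple of one row vector. Reading off the entries, u = (0, -1, -3, -1) and v = (2, -1, 1, 0) (row i of K equals u_i·v^T). A rank-one matrix u v^T satisfies K u = u (v·u) and kills the (3)-dimensional subspace v^⊥, so its characteristic polynomial is lambda^3 (lambda - v·u) with v·u = tr K = -2. Hence the eigenvalues of I - K are 1 (multiplicity 3) and 1 - (-2) = 3, so det(I - K) = 3. (Direct check: I - K =
[[1, 0, 0, 0],
 [2, 0, 1, 0],
 [6, -3, 4, 0],
 [2, -1, 1, 1]]
has determinant 3.) The finite-dimensional Fredholm alternative says: either (I - K) is invertible, or ker(I - K) ≠ {0} and then range(I - K) = ker((I - K)^*)^⊥, with dim ker(I - K) = dim ker((I - K)^*). Since det(I - K) ≠ 0, 1 is not an eigenvalue of K and ker(I - K) = {0}, so we are in the first case: for every y there is a unique x = (I - K)^(-1) y. Explicitly, by the Sherman–Morrison formula, (I - u v^T)^(-1) = I + u v^T/(1 - v·u), i.e. (I - K)^(-1) = I + K/(3).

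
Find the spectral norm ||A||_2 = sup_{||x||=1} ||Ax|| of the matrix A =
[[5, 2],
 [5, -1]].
||A||_2 = sqrt((55 + sqrt(2125))/2) ≈ 7.1098 (= sqrt(largest eigenvalue of A^T A))

||A||_2 = sigma_max(A) = sqrt(lambda_max(A^T A)). Form the symmetric matrix M = A^T A =
[[50, 5],
 [5, 5]].
Its characteristic polynomial (trace, determinant of M give the coefficients) is
  p(λ) = det(λ I - M) = λ^2 - 55λ + 225.
For λ^2 - 55λ + 225 the discriminant is 2125. It is nonnegative but not a perfect square, so the roots are real and irrational: λ = (55 ± sqrt(2125))/2 ≈ 50.5489, 4.4511.
So the eigenvalues of A^T A are ≈ 4.4511, 50.5489 (all ≥ 0, as they must be for A^T A). The largest is λ_max = (55 + sqrt(2125))/2 ≈ 50.5489, hence ||A||_2 = sqrt(λ_max) = sqrt((55 + sqrt(2125))/2) ≈ 7.1098.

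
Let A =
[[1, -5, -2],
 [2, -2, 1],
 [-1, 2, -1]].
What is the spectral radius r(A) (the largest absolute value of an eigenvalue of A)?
r(A) ≈ 2.1862

The eigenvalues of A are the roots of its characteristic polynomial. With M = A (coefficients from the trace, the sum of principal 2x2 minors, and det A):
  p(λ) = det(λ I - M) = λ^3 + 2λ^2 + 5λ + 9.
No integer candidate from the rational root theorem (±divisors of 9) is a root, so the roots are irrational. The cubic discriminant is Δ = -1255 < 0, so there is one real root and a complex-conjugate pair. p(-2) = -1 and p(-1) = 5 have opposite signs, so a root lies in (-2, -1); Newton's method refines it to λ ≈ -1.883. Dividing out (λ - (-1.883)) leaves approximately λ^2 + 0.117λ + 4.7797. For λ^2 + 0.117λ + 4.7797 the discriminant is -19.1049. It is negative, so the remaining roots are the complex-conjugate pair λ ≈ -0.0585 ± 2.1855i. Their product equals the constant term, so |λ|^2 ≈ 4.7797 and |λ| ≈ 2.1862.
Thus the eigenvalues (to 4 decimals) are -1.883 (modulus 1.883); -0.0585 ± 2.1855i (modulus 2.1862). The spectral radius is the largest modulus: r(A) ≈ 2.1862. (Cross-check: r(A) ≤ ||A||_2 ≈ 6.149; equality holds whenever A is normal, though it can also hold for some non-normal A.)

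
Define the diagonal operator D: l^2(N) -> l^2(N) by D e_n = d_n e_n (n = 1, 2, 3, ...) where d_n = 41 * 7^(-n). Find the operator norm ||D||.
||D|| = 41/7 (attained at n = 1)

For D diagonal, ||D|| = sup_n |d_n|. The sequence d_n = 41 * 7^(-n) is positive and strictly decreasing (ratio 7^(-1) < 1), so the supremum is d_1 = 41/7. Hence ||D|| = 41/7.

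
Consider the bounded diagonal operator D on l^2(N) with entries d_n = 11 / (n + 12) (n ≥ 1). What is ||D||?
||D|| = 11/13 (attained at n = 1)

For D diagonal, ||D|| = sup_n |d_n| = sup_n 11/(n + 12). This is positive and strictly decreasing in n, so the supremum is attained at n = 1: d_1 = 11/(1 + 12) = 11/13. Hence ||D|| = 11/13.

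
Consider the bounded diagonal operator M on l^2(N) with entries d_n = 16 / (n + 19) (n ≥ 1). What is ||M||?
||M|| = 4/5 (attained at n = 1)

For M diagonal, ||M|| = sup_n |d_n| = sup_n 16/(n + 19). This is positive and strictly decreasing in n, so the supremum is attained at n = 1: d_1 = 16/(1 + 19) = 4/5. Hence ||M|| = 4/5.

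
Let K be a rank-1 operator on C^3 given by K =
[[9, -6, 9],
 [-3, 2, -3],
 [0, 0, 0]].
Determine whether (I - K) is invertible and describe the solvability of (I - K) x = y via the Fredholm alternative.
(I - K) is invertible (det(I - K) = -10 ≠ 0), so for every y in C^3 the equation (I - K) x = y has a unique solution.

K has rank 1, so it is an outer product K = u v^T: every row of K is a multiple of one row vector. Reading off the entries, u = (-3, 1, 0) and v = (-3, 2, -3) (row i of K equals u_i·v^T). A rank-one matrix u v^T satisfies K u = u (v·u) and kills the (2)-dimensional subspace v^⊥, so its characteristic polynomial is lambda^2 (lambda - v·u) with v·u = tr K = 11. Hence the eigenvalues of I - K are 1 (multiplicity 2) and 1 - (11) = -10, so det(I - K) = -10. (Direct check: I - K =
[[-8, 6, -9],
 [3, -1, 3],
 [0, 0, 1]]
has determinant -10.) The finite-dimensional Fredholm alternative says: either (I - K) is invertible, or ker(I - K) ≠ {0} and then range(I - K) = ker((I - K)^*)^⊥, with dim ker(I - K) = dim ker((I - K)^*). Since det(I - K) ≠ 0, 1 is not an eigenvalue of K and ker(I - K) = {0}, so we are in the first case: for every y there is a unique x = (I - K)^(-1) y. Explicitly, by the Sherman–Morrison formula, (I - u v^T)^(-1) = I + u v^T/(1 - v·u), i.e. (I - K)^(-1) = I + K/(-10).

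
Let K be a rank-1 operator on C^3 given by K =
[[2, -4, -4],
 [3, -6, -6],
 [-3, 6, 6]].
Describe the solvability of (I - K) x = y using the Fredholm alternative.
(I - K) is invertible (det(I - K) = -1 ≠ 0), so for every y in C^3 the equation (I - K) x = y has a unique solution.

K has rank 1, so it is an outer product K = u v^T: every row of K is a multiple of one row vector. Reading off the entries, u = (2, 3, -3) and v = (1, -2, -2) (row i of K equals u_i·v^T). A rank-one matrix u v^T satisfies K u = u (v·u) and kills the (2)-dimensional subspace v^⊥, so its characteristic polynomial is lambda^2 (lambda - v·u) with v·u = tr K = 2. Hence the eigenvalues of I - K are 1 (multiplicity 2) and 1 - (2) = -1, so det(I - K) = -1. (Direct check: I - K =
[[-1, 4, 4],
 [-3, 7, 6],
 [3, -6, -5]]
has determinant -1.) The finite-dimensional Fredholm alternative says: either (I - K) is invertible, or ker(I - K) ≠ {0} and then range(I - K) = ker((I - K)^*)^⊥, with dim ker(I - K) = dim ker((I - K)^*). Since det(I - K) ≠ 0, 1 is not an eigenvalue of K and ker(I - K) = {0}, so we are in the first case: for every y there is a unique x = (I - K)^(-1) y. Explicitly, by the Sherman–Morrison formula, (I - u v^T)^(-1) = I + u v^T/(1 - v·u), i.e. (I - K)^(-1) = I - K.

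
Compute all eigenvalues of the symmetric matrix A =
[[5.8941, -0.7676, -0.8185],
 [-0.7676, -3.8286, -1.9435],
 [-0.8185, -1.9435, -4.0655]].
sigma(A) ≈ {-6, -2, 6}

A is real symmetric, so its spectrum consists of real eigenvalues. Expanding the characteristic polynomial of the displayed matrix gives
  det(λ I - A) = p(λ) = λ^3 + (2)λ^2 + (-36)λ + (-71.9978).
Solving p(λ) = 0 yields eigenvalues ≈ -6, -2, 6. (A is shown rounded to 4 decimals, so these recover the underlying integer eigenvalues to within that precision.)
Verification: the trace of A = -2 equals the sum of eigenvalues -2, and det(A) ≈ 71.9978 matches the eigenvalue product 72.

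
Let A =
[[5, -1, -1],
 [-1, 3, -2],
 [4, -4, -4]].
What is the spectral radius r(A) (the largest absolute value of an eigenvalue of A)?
r(A) ≈ 5.3042

The eigenvalues of A are the roots of its characteristic polynomial. With M = A (coefficients from the trace, the sum of principal 2x2 minors, and det A):
  p(λ) = det(λ I - M) = λ^3 - 4λ^2 - 22λ + 80.
No integer candidate from the rational root theorem (±divisors of 80) is a root, so the roots are irrational. The cubic discriminant is Δ = 24736 > 0, so there are three distinct real roots. p(-5) = -35 and p(-4) = 40 have opposite signs, so a root lies in (-5, -4); Newton's method refines it to λ ≈ -4.5901. p(3) = 5 and p(4) = -8 have opposite signs, so a root lies in (3, 4); Newton's method refines it to λ ≈ 3.2859. p(5) = -5 and p(6) = 20 have opposite signs, so a root lies in (5, 6); Newton's method refines it to λ ≈ 5.3042. Check (Vieta): the three roots sum to 4, matching tr M = 4.
Thus the eigenvalues (to 4 decimals) are -4.5901 (modulus 4.5901); 3.2859 (modulus 3.2859); 5.3042 (modulus 5.3042). The spectral radius is the largest modulus: r(A) ≈ 5.3042. (Cross-check: r(A) ≤ ||A||_2 ≈ 8.3194; equality holds whenever A is normal, though it can also hold for some non-normal A.)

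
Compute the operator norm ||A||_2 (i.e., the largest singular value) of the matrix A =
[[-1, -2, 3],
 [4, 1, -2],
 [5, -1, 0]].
||A||_2 ≈ 6.7836 (= sqrt(largest eigenvalue of A^T A))

||A||_2 = sigma_max(A) = sqrt(lambda_max(A^T A)). Form the symmetric matrix M = A^T A =
[[42, 1, -11],
 [1, 6, -8],
 [-11, -8, 13]].
Its characteristic polynomial (trace, sum of principal 2x2 minors, determinant of M give the coefficients) is
  p(λ) = det(λ I - M) = λ^3 - 61λ^2 + 690λ - 25.
No integer candidate from the rational root theorem (±divisors of 25) is a root, so the roots are irrational. The cubic discriminant is Δ = 453757625 > 0, so there are three distinct real roots. p(0) = -25 and p(1) = 605 have opposite signs, so a root lies in (0, 1); Newton's method refines it to λ ≈ 0.0363. p(14) = 423 and p(15) = -25 have opposite signs, so a root lies in (14, 15); Newton's method refines it to λ ≈ 14.9461. p(46) = -25 and p(47) = 1479 have opposite signs, so a root lies in (46, 47); Newton's method refines it to λ ≈ 46.0175. Check (Vieta): the three roots sum to 61, matching tr M = 61.
So the eigenvalues of A^T A are ≈ 0.0363, 14.9461, 46.0175 (all ≥ 0, as they must be for A^T A). The largest is λ_max ≈ 46.0175, hence ||A||_2 = sqrt(λ_max) ≈ 6.7836.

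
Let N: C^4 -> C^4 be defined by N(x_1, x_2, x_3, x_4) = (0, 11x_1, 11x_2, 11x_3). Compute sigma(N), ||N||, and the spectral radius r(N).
sigma(N) = {0}; ||N|| = 11; r(N) = 0. (N is nilpotent with N^4 = 0.)

On C^4, N is a strictly lower-triangular matrix with 11 on the subdiagonal and zeros elsewhere, so its characteristic polynomial is lambda^4 and every eigenvalue is 0: sigma(N) = {0}. For the operator norm, N e_i = 11e_{i+1} for i = 1, ..., 3 and N e_4 = 0, so the singular values of N are 11 (with multiplicity 3) and 0; hence ||N|| = 11. The spectral radius r(N) = max|lambda| = 0. Note ||N|| > r(N) — characteristic of non-normal nilpotent operators. Indeed N^4 = 0.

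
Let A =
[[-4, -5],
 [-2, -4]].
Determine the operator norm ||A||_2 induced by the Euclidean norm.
||A||_2 = sqrt((61 + sqrt(3577))/2) ≈ 7.772 (= sqrt(largest eigenvalue of A^T A))

||A||_2 = sigma_max(A) = sqrt(lambda_max(A^T A)). Form the symmetric matrix M = A^T A =
[[20, 28],
 [28, 41]].
Its characteristic polynomial (trace, determinant of M give the coefficients) is
  p(λ) = det(λ I - M) = λ^2 - 61λ + 36.
For λ^2 - 61λ + 36 the discriminant is 3577. It is nonnegative but not a perfect square, so the roots are real and irrational: λ = (61 ± sqrt(3577))/2 ≈ 60.404, 0.596.
So the eigenvalues of A^T A are ≈ 0.596, 60.404 (all ≥ 0, as they must be for A^T A). The largest is λ_max = (61 + sqrt(3577))/2 ≈ 60.404, hence ||A||_2 = sqrt(λ_max) = sqrt((61 + sqrt(3577))/2) ≈ 7.772.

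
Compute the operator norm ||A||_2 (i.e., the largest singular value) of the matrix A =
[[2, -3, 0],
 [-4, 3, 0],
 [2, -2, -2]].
||A||_2 ≈ 6.7667 (= sqrt(largest eigenvalue of A^T A))

||A||_2 = sigma_max(A) = sqrt(lambda_max(A^T A)). Form the symmetric matrix M = A^T A =
[[24, -22, -4],
 [-22, 22, 4],
 [-4, 4, 4]].
Its characteristic polynomial (trace, sum of principal 2x2 minors, determinant of M give the coefficients) is
  p(λ) = det(λ I - M) = λ^3 - 50λ^2 + 196λ - 144.
No integer candidate from the rational root theorem (±divisors of 144) is a root, so the roots are irrational. The cubic discriminant is Δ = 18763584 > 0, so there are three distinct real roots. p(0) = -144 and p(1) = 3 have opposite signs, so a root lies in (0, 1); Newton's method refines it to λ ≈ 0.9701. p(3) = 21 and p(4) = -96 have opposite signs, so a root lies in (3, 4); Newton's method refines it to λ ≈ 3.2418. p(45) = -1449 and p(46) = 408 have opposite signs, so a root lies in (45, 46); Newton's method refines it to λ ≈ 45.7881. Check (Vieta): the three roots sum to 50, matching tr M = 50.
So the eigenvalues of A^T A are ≈ 0.9701, 3.2418, 45.7881 (all ≥ 0, as they must be for A^T A). The largest is λ_max ≈ 45.7881, hence ||A||_2 = sqrt(λ_max) ≈ 6.7667.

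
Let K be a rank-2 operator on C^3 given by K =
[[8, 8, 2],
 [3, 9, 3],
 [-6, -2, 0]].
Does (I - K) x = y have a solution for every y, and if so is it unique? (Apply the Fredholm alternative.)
(I - K) is invertible (det(I - K) = 50 ≠ 0), so for every y in C^3 the equation (I - K) x = y has a unique solution.

K has rank 2 and factors as K = U V^T = u1 v1^T + u2 v2^T with u1 = (-2, -3, 0), v1 = (-1, -3, -1), u2 = (2, 0, -2), v2 = (3, 1, 0) (multiplying out reproduces the displayed K). The nonzero eigenvalues of U V^T coincide with those of the 2 x 2 matrix G = V^T U = [[v1·u1, v1·u2], [v2·u1, v2·u2]] = [[11, 0], [-9, 6]], and by the Sylvester determinant identity det(I_3 - U V^T) = det(I_2 - V^T U) = det([[-10, 0], [9, -5]]) = (-10)(-5) - (0)(9) = 50. (Direct check: I - K =
[[-7, -8, -2],
 [-3, -8, -3],
 [6, 2, 1]]
has determinant 50.) The finite-dimensional Fredholm alternative says: either (I - K) is invertible, or ker(I - K) ≠ {0} and then range(I - K) = ker((I - K)^*)^⊥, with dim ker(I - K) = dim ker((I - K)^*). Since det(I - K) ≠ 0, 1 is not an eigenvalue of K and ker(I - K) = {0}, so we are in the first case: for every y there is a unique x = (I - K)^(-1) y. (Explicitly, by the Woodbury identity, (I - U V^T)^(-1) = I + U (I_2 - G)^(-1) V^T.)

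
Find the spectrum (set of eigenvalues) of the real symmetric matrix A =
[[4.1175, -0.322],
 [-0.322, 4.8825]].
sigma(A) ≈ {4, 5}

A is real symmetric, so its spectrum consists of real eigenvalues. Expanding the characteristic polynomial of the displayed matrix gives
  det(λ I - A) = p(λ) = λ^2 + (-9)λ + (20).
Solving p(λ) = 0 yields eigenvalues ≈ 4, 5. (A is shown rounded to 4 decimals, so these recover the underlying integer eigenvalues to within that precision.)
Verification: the trace of A = 9 equals the sum of eigenvalues 9, and det(A) ≈ 20.0000 matches the eigenvalue product 20.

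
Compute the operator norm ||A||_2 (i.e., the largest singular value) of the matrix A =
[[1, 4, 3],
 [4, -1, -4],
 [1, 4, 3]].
||A||_2 = sqrt((85 + sqrt(1513))/2) ≈ 7.8707 (= sqrt(largest eigenvalue of A^T A))

||A||_2 = sigma_max(A) = sqrt(lambda_max(A^T A)). Form the symmetric matrix M = A^T A =
[[18, 4, -10],
 [4, 33, 28],
 [-10, 28, 34]].
Its characteristic polynomial (trace, sum of principal 2x2 minors, determinant of M give the coefficients) is
  p(λ) = det(λ I - M) = λ^3 - 85λ^2 + 1428λ.
The constant term is 0, so λ = 0 is a root. Dividing out λ leaves p(λ) = λ(λ^2 - 85λ + 1428). For λ^2 - 85λ + 1428 the discriminant is 1513. It is nonnegative but not a perfect square, so the roots are real and irrational: λ = (85 ± sqrt(1513))/2 ≈ 61.9487, 23.0513.
So the eigenvalues of A^T A are ≈ 0, 23.0513, 61.9487 (all ≥ 0, as they must be for A^T A). The largest is λ_max = (85 + sqrt(1513))/2 ≈ 61.9487, hence ||A||_2 = sqrt(λ_max) = sqrt((85 + sqrt(1513))/2) ≈ 7.8707.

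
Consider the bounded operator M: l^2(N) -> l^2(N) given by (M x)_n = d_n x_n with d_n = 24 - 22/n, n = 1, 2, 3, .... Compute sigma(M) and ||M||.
sigma(M) = {24 - 22/n : n ≥ 1} ∪ {24}; ||M|| = 24

A bounded diagonal operator on l^2 with diagonal entries d_n has spectrum equal to the closure of {d_n : n ≥ 1}: every d_n is an eigenvalue (with eigenvector e_n), so {d_n} ⊂ sigma(M); the spectrum is closed, so its closure is too; and for lambda not in the closure, (M - lambda I) has bounded inverse (the diagonal entries 1/(d_n - lambda) are bounded). For our sequence d_n = 24 - 22/n, n = 1, 2, 3, ...:
  - {d_n} = {24 - 22/n : n ≥ 1}; the only limit point is 24
  - closure = {24 - 22/n : n ≥ 1} ∪ {24}
For the norm: a diagonal operator has ||M|| = sup_n |d_n|. Here d_n = 24 - 22/n increases monotonically from d_1 = 2 toward 24, with all terms in [2, 24); so sup_n |d_n| = 24 (the supremum is the limit, not attained). So ||M|| = 24.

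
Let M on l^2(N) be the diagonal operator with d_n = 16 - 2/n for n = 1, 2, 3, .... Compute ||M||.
||M|| = 16

For a diagonal operator on l^2 with entries d_n, ||M|| = sup_n |d_n|. Here d_1 = 14, d_2 = 15, ..., and d_n = 16 - 2/n increases monotonically toward 16. All terms lie in [14, 16), so |d_n| = d_n and the supremum is the limit 16, which is not attained by any individual d_n. Hence ||M|| = 16.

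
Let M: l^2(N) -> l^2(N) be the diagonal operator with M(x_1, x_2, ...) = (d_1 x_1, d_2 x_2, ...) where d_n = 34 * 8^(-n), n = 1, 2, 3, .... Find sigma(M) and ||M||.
sigma(M) = {34 * 8^(-n) : n ≥ 1} ∪ {0}; ||M|| = 17/4

A bounded diagonal operator on l^2 with diagonal entries d_n has spectrum equal to the closure of {d_n : n ≥ 1}: every d_n is an eigenvalue (with eigenvector e_n), so {d_n} ⊂ sigma(M); the spectrum is closed, so its closure is too; and for lambda not in the closure, (M - lambda I) has bounded inverse (the diagonal entries 1/(d_n - lambda) are bounded). For our sequence d_n = 34 * 8^(-n), n = 1, 2, 3, ...:
  - {d_n} = {34 * 8^(-n) : n ≥ 1}; the only limit point is 0
  - closure = {34 * 8^(-n) : n ≥ 1} ∪ {0}
For the norm: a diagonal operator has ||M|| = sup_n |d_n|. Here d_n = 34 * 8^(-n) is positive and decreasing, so sup_n |d_n| = d_1 = 34/8 = 17/4. So ||M|| = 17/4.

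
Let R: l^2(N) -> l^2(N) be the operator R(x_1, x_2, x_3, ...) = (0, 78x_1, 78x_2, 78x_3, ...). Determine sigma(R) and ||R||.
sigma(R) = closed disk {z in C : |z| ≤ 78}; ||R|| = 78

Note R = 78·U where U is the unit right shift (U x)_k = x_{k-1} (with x_0 := 0); so ||R|| = 78||U|| and sigma(R) = 78·sigma(U). ||R x||^2 = sum_{k≥1} |78x_k|^2 = 6084||x||^2, so ||R|| = 78 and sigma(R) ⊂ {|z| ≤ 78}. For any |lambda| < 78, the equation (R - lambda I) x = 0 forces x_1 = 0, then 78x_k = lambda x_{k+1} ⇒ x = 0, so R has no eigenvalues. But (R - lambda I) is not surjective for |lambda| < 78: solving (R - lambda I) x = e_1 would require x_n proportional to (lambda/78)^(-n), which is not in l^2. So every |lambda| < 78 lies in the residual spectrum. The boundary |lambda| = 78 is in the approximate point spectrum (the spectrum is closed). Hence sigma(R) is the closed disk of radius 78.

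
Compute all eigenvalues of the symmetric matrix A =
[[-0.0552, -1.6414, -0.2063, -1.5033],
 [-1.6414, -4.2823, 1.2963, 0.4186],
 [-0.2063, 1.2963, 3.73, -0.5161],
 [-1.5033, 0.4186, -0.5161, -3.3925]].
sigma(A) ≈ {-5, -4, 1, 4}

A is real symmetric, so its spectrum consists of real eigenvalues. Expanding the characteristic polynomial of the displayed matrix gives
  det(λ I - A) = p(λ) = λ^4 + (4)λ^3 + (-21)λ^2 + (-64)λ + (80.0018).
Solving p(λ) = 0 yields eigenvalues ≈ -5, -4, 1, 4. (A is shown rounded to 4 decimals, so these recover the underlying integer eigenvalues to within that precision.)
Verification: the trace of A = -4 equals the sum of eigenvalues -4, and det(A) ≈ 80.0018 matches the eigenvalue product 80.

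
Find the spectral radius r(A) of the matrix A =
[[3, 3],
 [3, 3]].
r(A) = 6

The eigenvalues of A are the roots of its characteristic polynomial. With M = A (coefficients from the trace and determinant):
  p(λ) = det(λ I - M) = λ^2 - 6λ.
For λ^2 - 6λ the discriminant is 36. It is a perfect square (6^2), so the roots are rational: λ = (6 ± 6)/2 = 6, 0.
Thus the eigenvalues (to 4 decimals) are 6 (modulus 6); 0 (modulus 0). The spectral radius is the largest modulus: r(A) = 6. (Cross-check: r(A) ≤ ||A||_2 ≈ 6; equality holds whenever A is normal, though it can also hold for some non-normal A.)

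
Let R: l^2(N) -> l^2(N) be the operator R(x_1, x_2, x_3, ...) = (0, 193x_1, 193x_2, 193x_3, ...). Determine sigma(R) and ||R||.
sigma(R) = closed disk {z in C : |z| ≤ 193}; ||R|| = 193

Note R = 193·U where U is the unit right shift (U x)_k = x_{k-1} (with x_0 := 0); so ||R|| = 193||U|| and sigma(R) = 193·sigma(U). ||R x||^2 = sum_{k≥1} |193x_k|^2 = 37249||x||^2, so ||R|| = 193 and sigma(R) ⊂ {|z| ≤ 193}. For any |lambda| < 193, the equation (R - lambda I) x = 0 forces x_1 = 0, then 193x_k = lambda x_{k+1} ⇒ x = 0, so R has no eigenvalues. But (R - lambda I) is not surjective for |lambda| < 193: solving (R - lambda I) x = e_1 would require x_n proportional to (lambda/193)^(-n), which is not in l^2. So every |lambda| < 193 lies in the residual spectrum. The boundary |lambda| = 193 is in the approximate point spectrum (the spectrum is closed). Hence sigma(R) is the closed disk of radius 193.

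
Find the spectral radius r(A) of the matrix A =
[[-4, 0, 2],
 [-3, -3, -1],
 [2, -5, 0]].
r(A) ≈ 5.0698

The eigenvalues of A are the roots of its characteristic polynomial. With M = A (coefficients from the trace, the sum of principal 2x2 minors, and det A):
  p(λ) = det(λ I - M) = λ^3 + 7λ^2 + 3λ - 62.
No integer candidate from the rational root theorem (±divisors of 62) is a root, so the roots are irrational. The cubic discriminant is Δ = -41827 < 0, so there is one real root and a complex-conjugate pair. p(2) = -20 and p(3) = 37 have opposite signs, so a root lies in (2, 3); Newton's method refines it to λ ≈ 2.4121. Dividing out (λ - (2.4121)) leaves approximately λ^2 + 9.4121λ + 25.7034. For λ^2 + 9.4121λ + 25.7034 the discriminant is -14.2251. It is negative, so the remaining roots are the complex-conjugate pair λ ≈ -4.7061 ± 1.8858i. Their product equals the constant term, so |λ|^2 ≈ 25.7034 and |λ| ≈ 5.0698.
Thus the eigenvalues (to 4 decimals) are 2.4121 (modulus 2.4121); -4.7061 ± 1.8858i (modulus 5.0698). The spectral radius is the largest modulus: r(A) ≈ 5.0698. (Cross-check: r(A) ≤ ||A||_2 ≈ 5.8959; equality holds whenever A is normal, though it can also hold for some non-normal A.)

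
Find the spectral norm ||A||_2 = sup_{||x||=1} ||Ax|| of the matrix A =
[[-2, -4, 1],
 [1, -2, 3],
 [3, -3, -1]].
||A||_2 ≈ 5.6283 (= sqrt(largest eigenvalue of A^T A))

||A||_2 = sigma_max(A) = sqrt(lambda_max(A^T A)). Form the symmetric matrix M = A^T A =
[[14, -3, -2],
 [-3, 29, -7],
 [-2, -7, 11]].
Its characteristic polynomial (trace, sum of principal 2x2 minors, determinant of M give the coefficients) is
  p(λ) = det(λ I - M) = λ^3 - 54λ^2 + 817λ - 3481.
No integer candidate from the rational root theorem (±divisors of 3481) is a root, so the roots are irrational. The cubic discriminant is Δ = 9692033 > 0, so there are three distinct real roots. p(7) = -65 and p(8) = 111 have opposite signs, so a root lies in (7, 8); Newton's method refines it to λ ≈ 7.3296. p(14) = 117 and p(15) = -1 have opposite signs, so a root lies in (14, 15); Newton's method refines it to λ ≈ 14.9922. p(31) = -257 and p(32) = 135 have opposite signs, so a root lies in (31, 32); Newton's method refines it to λ ≈ 31.6783. Check (Vieta): the three roots sum to 54, matching tr M = 54.
So the eigenvalues of A^T A are ≈ 7.3296, 14.9922, 31.6783 (all ≥ 0, as they must be for A^T A). The largest is λ_max ≈ 31.6783, hence ||A||_2 = sqrt(λ_max) ≈ 5.6283.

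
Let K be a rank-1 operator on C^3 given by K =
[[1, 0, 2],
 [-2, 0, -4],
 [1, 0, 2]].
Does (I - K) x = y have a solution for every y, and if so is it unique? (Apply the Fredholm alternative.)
(I - K) is invertible (det(I - K) = -2 ≠ 0), so for every y in C^3 the equation (I - K) x = y has a unique solution.

K has rank 1, so it is an outer product K = u v^T: every row of K is a multiple of one row vector. Reading off the entries, u = (-1, 2, -1) and v = (-1, 0, -2) (row i of K equals u_i·v^T). A rank-one matrix u v^T satisfies K u = u (v·u) and kills the (2)-dimensional subspace v^⊥, so its characteristic polynomial is lambda^2 (lambda - v·u) with v·u = tr K = 3. Hence the eigenvalues of I - K are 1 (multiplicity 2) and 1 - (3) = -2, so det(I - K) = -2. (Direct check: I - K =
[[0, 0, -2],
 [2, 1, 4],
 [-1, 0, -1]]
has determinant -2.) The finite-dimensional Fredholm alternative says: either (I - K) is invertible, or ker(I - K) ≠ {0} and then range(I - K) = ker((I - K)^*)^⊥, with dim ker(I - K) = dim ker((I - K)^*). Since det(I - K) ≠ 0, 1 is not an eigenvalue of K and ker(I - K) = {0}, so we are in the first case: for every y there is a unique x = (I - K)^(-1) y. Explicitly, by the Sherman–Morrison formula, (I - u v^T)^(-1) = I + u v^T/(1 - v·u), i.e. (I - K)^(-1) = I + K/(-2).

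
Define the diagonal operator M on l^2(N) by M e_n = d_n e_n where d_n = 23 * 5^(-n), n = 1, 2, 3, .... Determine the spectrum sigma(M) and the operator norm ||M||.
sigma(M) = {23 * 5^(-n) : n ≥ 1} ∪ {0}; ||M|| = 23/5

A bounded diagonal operator on l^2 with diagonal entries d_n has spectrum equal to the closure of {d_n : n ≥ 1}: every d_n is an eigenvalue (with eigenvector e_n), so {d_n} ⊂ sigma(M); the spectrum is closed, so its closure is too; and for lambda not in the closure, (M - lambda I) has bounded inverse (the diagonal entries 1/(d_n - lambda) are bounded). For our sequence d_n = 23 * 5^(-n), n = 1, 2, 3, ...:
  - {d_n} = {23 * 5^(-n) : n ≥ 1}; the only limit point is 0
  - closure = {23 * 5^(-n) : n ≥ 1} ∪ {0}
For the norm: a diagonal operator has ||M|| = sup_n |d_n|. Here d_n = 23 * 5^(-n) is positive and decreasing, so sup_n |d_n| = d_1 = 23/5. So ||M|| = 23/5.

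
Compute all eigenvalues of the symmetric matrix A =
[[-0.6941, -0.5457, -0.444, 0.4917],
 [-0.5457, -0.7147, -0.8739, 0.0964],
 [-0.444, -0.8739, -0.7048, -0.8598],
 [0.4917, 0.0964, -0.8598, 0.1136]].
sigma(A) ≈ {-2, -1, 0, 1}

A is real symmetric, so its spectrum consists of real eigenvalues. Expanding the characteristic polynomial of the displayed matrix gives
  det(λ I - A) = p(λ) = λ^4 + (2)λ^3 + (-1)λ^2 + (-2)λ + (0).
Solving p(λ) = 0 yields eigenvalues ≈ -2, -1, 0, 1. (A is shown rounded to 4 decimals, so these recover the underlying integer eigenvalues to within that precision.)
Verification: the trace of A = -2 equals the sum of eigenvalues -2, and det(A) ≈ 0.0000 matches the eigenvalue product 0.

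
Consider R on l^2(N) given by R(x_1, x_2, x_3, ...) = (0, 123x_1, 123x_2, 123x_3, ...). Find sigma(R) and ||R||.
sigma(R) = closed disk {z in C : |z| ≤ 123}; ||R|| = 123

Note R = 123·U where U is the unit right shift (U x)_k = x_{k-1} (with x_0 := 0); so ||R|| = 123||U|| and sigma(R) = 123·sigma(U). ||R x||^2 = sum_{k≥1} |123x_k|^2 = 15129||x||^2, so ||R|| = 123 and sigma(R) ⊂ {|z| ≤ 123}. For any |lambda| < 123, the equation (R - lambda I) x = 0 forces x_1 = 0, then 123x_k = lambda x_{k+1} ⇒ x = 0, so R has no eigenvalues. But (R - lambda I) is not surjective for |lambda| < 123: solving (R - lambda I) x = e_1 would require x_n proportional to (lambda/123)^(-n), which is not in l^2. So every |lambda| < 123 lies in the residual spectrum. The boundary |lambda| = 123 is in the approximate point spectrum (the spectrum is closed). Hence sigma(R) is the closed disk of radius 123.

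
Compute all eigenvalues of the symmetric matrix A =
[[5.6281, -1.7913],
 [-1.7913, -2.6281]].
sigma(A) ≈ {-3, 6}

A is real symmetric, so its spectrum consists of real eigenvalues. Expanding the characteristic polynomial of the displayed matrix gives
  det(λ I - A) = p(λ) = λ^2 + (-3)λ + (-18).
Solving p(λ) = 0 yields eigenvalues ≈ -3, 6. (A is shown rounded to 4 decimals, so these recover the underlying integer eigenvalues to within that precision.)
Verification: the trace of A = 3 equals the sum of eigenvalues 3, and det(A) ≈ -18.0000 matches the eigenvalue product -18.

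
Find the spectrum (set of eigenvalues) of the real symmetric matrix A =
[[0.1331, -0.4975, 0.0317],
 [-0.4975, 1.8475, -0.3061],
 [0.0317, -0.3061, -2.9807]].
sigma(A) ≈ {-3, 0, 2}

A is real symmetric, so its spectrum consists of real eigenvalues. Expanding the characteristic polynomial of the displayed matrix gives
  det(λ I - A) = p(λ) = λ^3 + (1)λ^2 + (-6)λ + (0).
Solving p(λ) = 0 yields eigenvalues ≈ -3, 0, 2. (A is shown rounded to 4 decimals, so these recover the underlying integer eigenvalues to within that precision.)
Verification: the trace of A = -1 equals the sum of eigenvalues -1, and det(A) ≈ 0.0001 matches the eigenvalue product 0.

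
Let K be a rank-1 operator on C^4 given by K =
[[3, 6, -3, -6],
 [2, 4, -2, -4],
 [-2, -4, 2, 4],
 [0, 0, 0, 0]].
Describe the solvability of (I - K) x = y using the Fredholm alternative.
(I - K) is invertible (det(I - K) = -8 ≠ 0), so for every y in C^4 the equation (I - K) x = y has a unique solution.

K has rank 1, so it is an outer product K = u v^T: every row of K is a multiple of one row vector. Reading off the entries, u = (-3, -2, 2, 0) and v = (-1, -2, 1, 2) (row i of K equals u_i·v^T). A rank-one matrix u v^T satisfies K u = u (v·u) and kills the (3)-dimensional subspace v^⊥, so its characteristic polynomial is lambda^3 (lambda - v·u) with v·u = tr K = 9. Hence the eigenvalues of I - K are 1 (multiplicity 3) and 1 - (9) = -8, so det(I - K) = -8. (Direct check: I - K =
[[-2, -6, 3, 6],
 [-2, -3, 2, 4],
 [2, 4, -1, -4],
 [0, 0, 0, 1]]
has determinant -8.) The finite-dimensional Fredholm alternative says: either (I - K) is invertible, or ker(I - K) ≠ {0} and then range(I - K) = ker((I - K)^*)^⊥, with dim ker(I - K) = dim ker((I - K)^*). Since det(I - K) ≠ 0, 1 is not an eigenvalue of K and ker(I - K) = {0}, so we are in the first case: for every y there is a unique x = (I - K)^(-1) y. Explicitly, by the Sherman–Morrison formula, (I - u v^T)^(-1) = I + u v^T/(1 - v·u), i.e. (I - K)^(-1) = I + K/(-8).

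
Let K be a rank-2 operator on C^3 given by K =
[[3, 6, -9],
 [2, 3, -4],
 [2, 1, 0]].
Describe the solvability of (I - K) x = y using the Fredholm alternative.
(I - K) is invertible (det(I - K) = 14 ≠ 0), so for every y in C^3 the equation (I - K) x = y has a unique solution.

K has rank 2 and factors as K = U V^T = u1 v1^T + u2 v2^T with u1 = (3, 1, -1), v1 = (0, 1, -2), u2 = (-3, -2, -2), v2 = (-1, -1, 1) (multiplying out reproduces the displayed K). The nonzero eigenvalues of U V^T coincide with those of the 2 x 2 matrix G = V^T U = [[v1·u1, v1·u2], [v2·u1, v2·u2]] = [[3, 2], [-5, 3]], and by the Sylvester determinant identity det(I_3 - U V^T) = det(I_2 - V^T U) = det([[-2, -2], [5, -2]]) = (-2)(-2) - (-2)(5) = 14. (Direct check: I - K =
[[-2, -6, 9],
 [-2, -2, 4],
 [-2, -1, 1]]
has determinant 14.) The finite-dimensional Fredholm alternative says: either (I - K) is invertible, or ker(I - K) ≠ {0} and then range(I - K) = ker((I - K)^*)^⊥, with dim ker(I - K) = dim ker((I - K)^*). Since det(I - K) ≠ 0, 1 is not an eigenvalue of K and ker(I - K) = {0}, so we are in the first case: for every y there is a unique x = (I - K)^(-1) y. (Explicitly, by the Woodbury identity, (I - U V^T)^(-1) = I + U (I_2 - G)^(-1) V^T.)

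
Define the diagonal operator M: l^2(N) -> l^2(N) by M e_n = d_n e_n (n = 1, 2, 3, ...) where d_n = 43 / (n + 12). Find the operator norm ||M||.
||M|| = 43/13 (attained at n = 1)

For M diagonal, ||M|| = sup_n |d_n| = sup_n 43/(n + 12). This is positive and strictly decreasing in n, so the supremum is attained at n = 1: d_1 = 43/(1 + 12) = 43/13. Hence ||M|| = 43/13.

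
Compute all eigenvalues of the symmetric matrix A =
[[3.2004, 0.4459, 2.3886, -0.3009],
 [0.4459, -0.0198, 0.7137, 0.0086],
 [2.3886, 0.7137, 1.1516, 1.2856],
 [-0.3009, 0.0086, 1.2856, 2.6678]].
sigma(A) ≈ {-1, 0, 3, 5}

A is real symmetric, so its spectrum consists of real eigenvalues. Expanding the characteristic polynomial of the displayed matrix gives
  det(λ I - A) = p(λ) = λ^4 + (-7)λ^3 + (7)λ^2 + (15)λ + (0).
Solving p(λ) = 0 yields eigenvalues ≈ -1, 0, 3, 5. (A is shown rounded to 4 decimals, so these recover the underlying integer eigenvalues to within that precision.)
Verification: the trace of A = 7 equals the sum of eigenvalues 7, and det(A) ≈ 0.0003 matches the eigenvalue product 0.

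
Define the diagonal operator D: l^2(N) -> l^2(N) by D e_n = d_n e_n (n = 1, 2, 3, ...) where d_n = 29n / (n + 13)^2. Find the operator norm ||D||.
||D|| = 29/52 (attained at n = 13)

For D diagonal, ||D|| = sup_n |d_n|. Treat f(x) = 29x / (x + 13)^2 for real x > 0. By the quotient rule, f'(x) = 29(13 - x)/(x + 13)^3, which is positive for x < 13 and negative for x > 13. So f has a unique maximum at x = 13, and since 13 is a positive integer, the supremum over n ≥ 1 is attained at n = 13: d_13 = 29·13/(13 + 13)^2 = 29·13/676 = 29/52. Hence ||D|| = 29/52.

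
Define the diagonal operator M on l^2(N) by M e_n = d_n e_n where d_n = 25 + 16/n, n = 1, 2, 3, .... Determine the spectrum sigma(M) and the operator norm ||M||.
sigma(M) = {25 + 16/n : n ≥ 1} ∪ {25}; ||M|| = 41

A bounded diagonal operator on l^2 with diagonal entries d_n has spectrum equal to the closure of {d_n : n ≥ 1}: every d_n is an eigenvalue (with eigenvector e_n), so {d_n} ⊂ sigma(M); the spectrum is closed, so its closure is too; and for lambda not in the closure, (M - lambda I) has bounded inverse (the diagonal entries 1/(d_n - lambda) are bounded). For our sequence d_n = 25 + 16/n, n = 1, 2, 3, ...:
  - {d_n} = {25 + 16/n : n ≥ 1}; the only limit point is 25
  - closure = {25 + 16/n : n ≥ 1} ∪ {25}
For the norm: a diagonal operator has ||M|| = sup_n |d_n|. Here d_n = 25 + 16/n is positive and decreasing, so sup_n |d_n| = d_1 = 25 + 16 = 41. So ||M|| = 41.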